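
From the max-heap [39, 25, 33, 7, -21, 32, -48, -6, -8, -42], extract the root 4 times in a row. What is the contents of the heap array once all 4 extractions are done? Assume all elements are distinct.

[7, -6, -8, -48, -21, -42]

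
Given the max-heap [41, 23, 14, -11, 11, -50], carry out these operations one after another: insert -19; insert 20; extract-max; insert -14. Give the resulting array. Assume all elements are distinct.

[23, 20, 14, -11, 11, -50, -19, -14]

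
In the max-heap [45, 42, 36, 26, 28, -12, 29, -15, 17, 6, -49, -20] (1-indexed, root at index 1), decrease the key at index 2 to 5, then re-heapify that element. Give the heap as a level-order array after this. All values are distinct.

set index 2 from 42 to 5 → [45, 5, 36, 26, 28, -12, 29, -15, 17, 6, -49, -20]
5 vs larger child 28 at index 5, swap → [45, 28, 36, 26, 5, -12, 29, -15, 17, 6, -49, -20]
5 vs larger child 6 at index 10, swap → [45, 28, 36, 26, 6, -12, 29, -15, 17, 5, -49, -20]

[45, 28, 36, 26, 6, -12, 29, -15, 17, 5, -49, -20]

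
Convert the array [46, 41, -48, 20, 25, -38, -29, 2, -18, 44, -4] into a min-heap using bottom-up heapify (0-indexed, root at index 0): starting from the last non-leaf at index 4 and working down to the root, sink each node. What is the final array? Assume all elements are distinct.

[-48, -18, -38, 2, -4, 46, -29, 41, 20, 44, 25]

sift down from index 4:
  25 vs smaller child -4 at index 10, swap → [46, 41, -48, 20, -4, -38, -29, 2, -18, 44, 25]
sift down from index 3:
  20 vs smaller child -18 at index 8, swap → [46, 41, -48, -18, -4, -38, -29, 2, 20, 44, 25]
sift down from index 2: already satisfies heap property
sift down from index 1:
  41 vs smaller child -18 at index 3, swap → [46, -18, -48, 41, -4, -38, -29, 2, 20, 44, 25]
  41 vs smaller child 2 at index 7, swap → [46, -18, -48, 2, -4, -38, -29, 41, 20, 44, 25]
sift down from index 0:
  46 vs smaller child -48 at index 2, swap → [-48, -18, 46, 2, -4, -38, -29, 41, 20, 44, 25]
  46 vs smaller child -38 at index 5, swap → [-48, -18, -38, 2, -4, 46, -29, 41, 20, 44, 25]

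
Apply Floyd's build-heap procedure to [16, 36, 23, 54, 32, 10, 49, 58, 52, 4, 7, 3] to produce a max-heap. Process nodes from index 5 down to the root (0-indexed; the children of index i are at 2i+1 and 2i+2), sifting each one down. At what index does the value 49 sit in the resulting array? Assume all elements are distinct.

2

sift down from index 5: already satisfies heap property
sift down from index 4: already satisfies heap property
sift down from index 3:
  54 vs larger child 58 at index 7, swap → [16, 36, 23, 58, 32, 10, 49, 54, 52, 4, 7, 3]
sift down from index 2:
  23 vs larger child 49 at index 6, swap → [16, 36, 49, 58, 32, 10, 23, 54, 52, 4, 7, 3]
sift down from index 1:
  36 vs larger child 58 at index 3, swap → [16, 58, 49, 36, 32, 10, 23, 54, 52, 4, 7, 3]
  36 vs larger child 54 at index 7, swap → [16, 58, 49, 54, 32, 10, 23, 36, 52, 4, 7, 3]
sift down from index 0:
  16 vs larger child 58 at index 1, swap → [58, 16, 49, 54, 32, 10, 23, 36, 52, 4, 7, 3]
  16 vs larger child 54 at index 3, swap → [58, 54, 49, 16, 32, 10, 23, 36, 52, 4, 7, 3]
  16 vs larger child 52 at index 8, swap → [58, 54, 49, 52, 32, 10, 23, 36, 16, 4, 7, 3]
resulting array: [58, 54, 49, 52, 32, 10, 23, 36, 16, 4, 7, 3]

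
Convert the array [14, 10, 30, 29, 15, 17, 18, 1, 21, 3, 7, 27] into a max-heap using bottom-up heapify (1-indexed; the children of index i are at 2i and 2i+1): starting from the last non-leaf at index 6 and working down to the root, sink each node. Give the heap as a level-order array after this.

[30, 29, 27, 21, 15, 17, 18, 1, 10, 3, 7, 14]

sift down from index 6:
  17 vs only child 27 at index 12, swap → [14, 10, 30, 29, 15, 27, 18, 1, 21, 3, 7, 17]
sift down from index 5: already satisfies heap property
sift down from index 4: already satisfies heap property
sift down from index 3: already satisfies heap property
sift down from index 2:
  10 vs larger child 29 at index 4, swap → [14, 29, 30, 10, 15, 27, 18, 1, 21, 3, 7, 17]
  10 vs larger child 21 at index 9, swap → [14, 29, 30, 21, 15, 27, 18, 1, 10, 3, 7, 17]
sift down from index 1:
  14 vs larger child 30 at index 3, swap → [30, 29, 14, 21, 15, 27, 18, 1, 10, 3, 7, 17]
  14 vs larger child 27 at index 6, swap → [30, 29, 27, 21, 15, 14, 18, 1, 10, 3, 7, 17]
  14 vs only child 17 at index 12, swap → [30, 29, 27, 21, 15, 17, 18, 1, 10, 3, 7, 14]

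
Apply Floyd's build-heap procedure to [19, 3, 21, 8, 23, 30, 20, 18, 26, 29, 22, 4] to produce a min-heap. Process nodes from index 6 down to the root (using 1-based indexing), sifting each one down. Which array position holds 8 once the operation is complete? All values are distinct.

sift down from index 6:
  30 vs only child 4 at index 12, swap → [19, 3, 21, 8, 23, 4, 20, 18, 26, 29, 22, 30]
sift down from index 5:
  23 vs smaller child 22 at index 11, swap → [19, 3, 21, 8, 22, 4, 20, 18, 26, 29, 23, 30]
sift down from index 4: already satisfies heap property
sift down from index 3:
  21 vs smaller child 4 at index 6, swap → [19, 3, 4, 8, 22, 21, 20, 18, 26, 29, 23, 30]
sift down from index 2: already satisfies heap property
sift down from index 1:
  19 vs smaller child 3 at index 2, swap → [3, 19, 4, 8, 22, 21, 20, 18, 26, 29, 23, 30]
  19 vs smaller child 8 at index 4, swap → [3, 8, 4, 19, 22, 21, 20, 18, 26, 29, 23, 30]
  19 vs smaller child 18 at index 8, swap → [3, 8, 4, 18, 22, 21, 20, 19, 26, 29, 23, 30]
resulting array: [3, 8, 4, 18, 22, 21, 20, 19, 26, 29, 23, 30]

2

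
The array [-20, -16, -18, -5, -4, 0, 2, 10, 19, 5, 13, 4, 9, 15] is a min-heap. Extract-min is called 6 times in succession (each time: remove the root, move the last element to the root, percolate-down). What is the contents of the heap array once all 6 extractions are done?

[2, 5, 4, 9, 13, 19, 15, 10]

extract-min #1 returns -20:
  remove root -20; move last element 15 to root → [15, -16, -18, -5, -4, 0, 2, 10, 19, 5, 13, 4, 9]
  15 vs smaller child -18 at index 2, swap → [-18, -16, 15, -5, -4, 0, 2, 10, 19, 5, 13, 4, 9]
  15 vs smaller child 0 at index 5, swap → [-18, -16, 0, -5, -4, 15, 2, 10, 19, 5, 13, 4, 9]
  15 vs smaller child 4 at index 11, swap → [-18, -16, 0, -5, -4, 4, 2, 10, 19, 5, 13, 15, 9]
extract-min #2 returns -18:
  remove root -18; move last element 9 to root → [9, -16, 0, -5, -4, 4, 2, 10, 19, 5, 13, 15]
  9 vs smaller child -16 at index 1, swap → [-16, 9, 0, -5, -4, 4, 2, 10, 19, 5, 13, 15]
  9 vs smaller child -5 at index 3, swap → [-16, -5, 0, 9, -4, 4, 2, 10, 19, 5, 13, 15]
extract-min #3 returns -16:
  remove root -16; move last element 15 to root → [15, -5, 0, 9, -4, 4, 2, 10, 19, 5, 13]
  15 vs smaller child -5 at index 1, swap → [-5, 15, 0, 9, -4, 4, 2, 10, 19, 5, 13]
  15 vs smaller child -4 at index 4, swap → [-5, -4, 0, 9, 15, 4, 2, 10, 19, 5, 13]
  15 vs smaller child 5 at index 9, swap → [-5, -4, 0, 9, 5, 4, 2, 10, 19, 15, 13]
extract-min #4 returns -5:
  remove root -5; move last element 13 to root → [13, -4, 0, 9, 5, 4, 2, 10, 19, 15]
  13 vs smaller child -4 at index 1, swap → [-4, 13, 0, 9, 5, 4, 2, 10, 19, 15]
  13 vs smaller child 5 at index 4, swap → [-4, 5, 0, 9, 13, 4, 2, 10, 19, 15]
extract-min #5 returns -4:
  remove root -4; move last element 15 to root → [15, 5, 0, 9, 13, 4, 2, 10, 19]
  15 vs smaller child 0 at index 2, swap → [0, 5, 15, 9, 13, 4, 2, 10, 19]
  15 vs smaller child 2 at index 6, swap → [0, 5, 2, 9, 13, 4, 15, 10, 19]
extract-min #6 returns 0:
  remove root 0; move last element 19 to root → [19, 5, 2, 9, 13, 4, 15, 10]
  19 vs smaller child 2 at index 2, swap → [2, 5, 19, 9, 13, 4, 15, 10]
  19 vs smaller child 4 at index 5, swap → [2, 5, 4, 9, 13, 19, 15, 10]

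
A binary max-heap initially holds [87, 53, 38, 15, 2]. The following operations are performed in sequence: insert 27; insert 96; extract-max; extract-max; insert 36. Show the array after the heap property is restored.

[53, 27, 38, 15, 2, 36]

insert 27:
  append 27 at index 5 → [87, 53, 38, 15, 2, 27] (no swap needed)
insert 96:
  append 96 at index 6 → [87, 53, 38, 15, 2, 27, 96]
  96 > parent 38 at index 2, swap → [87, 53, 96, 15, 2, 27, 38]
  96 > parent 87 at index 0, swap → [96, 53, 87, 15, 2, 27, 38]
extract-max → returns 96:
  remove root 96; move last element 38 to root → [38, 53, 87, 15, 2, 27]
  38 vs larger child 87 at index 2, swap → [87, 53, 38, 15, 2, 27]
extract-max → returns 87:
  remove root 87; move last element 27 to root → [27, 53, 38, 15, 2]
  27 vs larger child 53 at index 1, swap → [53, 27, 38, 15, 2]
insert 36:
  append 36 at index 5 → [53, 27, 38, 15, 2, 36] (no swap needed)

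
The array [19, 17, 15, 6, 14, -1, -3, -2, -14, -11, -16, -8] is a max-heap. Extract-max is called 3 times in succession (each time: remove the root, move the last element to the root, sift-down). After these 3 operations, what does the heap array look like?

extract-max #1 returns 19:
  remove root 19; move last element -8 to root → [-8, 17, 15, 6, 14, -1, -3, -2, -14, -11, -16]
  -8 vs larger child 17 at index 1, swap → [17, -8, 15, 6, 14, -1, -3, -2, -14, -11, -16]
  -8 vs larger child 14 at index 4, swap → [17, 14, 15, 6, -8, -1, -3, -2, -14, -11, -16]
extract-max #2 returns 17:
  remove root 17; move last element -16 to root → [-16, 14, 15, 6, -8, -1, -3, -2, -14, -11]
  -16 vs larger child 15 at index 2, swap → [15, 14, -16, 6, -8, -1, -3, -2, -14, -11]
  -16 vs larger child -1 at index 5, swap → [15, 14, -1, 6, -8, -16, -3, -2, -14, -11]
extract-max #3 returns 15:
  remove root 15; move last element -11 to root → [-11, 14, -1, 6, -8, -16, -3, -2, -14]
  -11 vs larger child 14 at index 1, swap → [14, -11, -1, 6, -8, -16, -3, -2, -14]
  -11 vs larger child 6 at index 3, swap → [14, 6, -1, -11, -8, -16, -3, -2, -14]
  -11 vs larger child -2 at index 7, swap → [14, 6, -1, -2, -8, -16, -3, -11, -14]

[14, 6, -1, -2, -8, -16, -3, -11, -14]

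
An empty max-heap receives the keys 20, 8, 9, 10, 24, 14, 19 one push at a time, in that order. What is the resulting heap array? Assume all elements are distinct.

[24, 20, 19, 8, 10, 9, 14]

Insert 20:
  append 20 at index 0 → [20] (no swap needed)
Insert 8:
  append 8 at index 1 → [20, 8] (no swap needed)
Insert 9:
  append 9 at index 2 → [20, 8, 9] (no swap needed)
Insert 10:
  append 10 at index 3 → [20, 8, 9, 10]
  10 > parent 8 at index 1, swap → [20, 10, 9, 8]
Insert 24:
  append 24 at index 4 → [20, 10, 9, 8, 24]
  24 > parent 10 at index 1, swap → [20, 24, 9, 8, 10]
  24 > parent 20 at index 0, swap → [24, 20, 9, 8, 10]
Insert 14:
  append 14 at index 5 → [24, 20, 9, 8, 10, 14]
  14 > parent 9 at index 2, swap → [24, 20, 14, 8, 10, 9]
Insert 19:
  append 19 at index 6 → [24, 20, 14, 8, 10, 9, 19]
  19 > parent 14 at index 2, swap → [24, 20, 19, 8, 10, 9, 14]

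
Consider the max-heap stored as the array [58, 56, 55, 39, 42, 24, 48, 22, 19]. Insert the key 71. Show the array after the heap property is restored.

[71, 58, 55, 39, 56, 24, 48, 22, 19, 42]

append 71 at index 9 → [58, 56, 55, 39, 42, 24, 48, 22, 19, 71]
71 > parent 42 at index 4, swap → [58, 56, 55, 39, 71, 24, 48, 22, 19, 42]
71 > parent 56 at index 1, swap → [58, 71, 55, 39, 56, 24, 48, 22, 19, 42]
71 > parent 58 at index 0, swap → [71, 58, 55, 39, 56, 24, 48, 22, 19, 42]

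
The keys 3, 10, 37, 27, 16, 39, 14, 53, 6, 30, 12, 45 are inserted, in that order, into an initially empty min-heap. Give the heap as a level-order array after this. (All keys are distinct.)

Insert 3:
  append 3 at index 0 → [3] (no swap needed)
Insert 10:
  append 10 at index 1 → [3, 10] (no swap needed)
Insert 37:
  append 37 at index 2 → [3, 10, 37] (no swap needed)
Insert 27:
  append 27 at index 3 → [3, 10, 37, 27] (no swap needed)
Insert 16:
  append 16 at index 4 → [3, 10, 37, 27, 16] (no swap needed)
Insert 39:
  append 39 at index 5 → [3, 10, 37, 27, 16, 39] (no swap needed)
Insert 14:
  append 14 at index 6 → [3, 10, 37, 27, 16, 39, 14]
  14 < parent 37 at index 2, swap → [3, 10, 14, 27, 16, 39, 37]
Insert 53:
  append 53 at index 7 → [3, 10, 14, 27, 16, 39, 37, 53] (no swap needed)
Insert 6:
  append 6 at index 8 → [3, 10, 14, 27, 16, 39, 37, 53, 6]
  6 < parent 27 at index 3, swap → [3, 10, 14, 6, 16, 39, 37, 53, 27]
  6 < parent 10 at index 1, swap → [3, 6, 14, 10, 16, 39, 37, 53, 27]
Insert 30:
  append 30 at index 9 → [3, 6, 14, 10, 16, 39, 37, 53, 27, 30] (no swap needed)
Insert 12:
  append 12 at index 10 → [3, 6, 14, 10, 16, 39, 37, 53, 27, 30, 12]
  12 < parent 16 at index 4, swap → [3, 6, 14, 10, 12, 39, 37, 53, 27, 30, 16]
Insert 45:
  append 45 at index 11 → [3, 6, 14, 10, 12, 39, 37, 53, 27, 30, 16, 45] (no swap needed)

[3, 6, 14, 10, 12, 39, 37, 53, 27, 30, 16, 45]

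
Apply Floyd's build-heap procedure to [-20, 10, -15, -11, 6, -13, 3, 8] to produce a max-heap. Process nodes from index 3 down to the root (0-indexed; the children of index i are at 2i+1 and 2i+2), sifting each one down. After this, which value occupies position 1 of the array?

sift down from index 3:
  -11 vs only child 8 at index 7, swap → [-20, 10, -15, 8, 6, -13, 3, -11]
sift down from index 2:
  -15 vs larger child 3 at index 6, swap → [-20, 10, 3, 8, 6, -13, -15, -11]
sift down from index 1: already satisfies heap property
sift down from index 0:
  -20 vs larger child 10 at index 1, swap → [10, -20, 3, 8, 6, -13, -15, -11]
  -20 vs larger child 8 at index 3, swap → [10, 8, 3, -20, 6, -13, -15, -11]
  -20 vs only child -11 at index 7, swap → [10, 8, 3, -11, 6, -13, -15, -20]
resulting array: [10, 8, 3, -11, 6, -13, -15, -20]

8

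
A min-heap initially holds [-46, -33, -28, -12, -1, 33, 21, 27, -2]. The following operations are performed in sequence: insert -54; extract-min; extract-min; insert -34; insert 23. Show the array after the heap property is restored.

[-34, -33, -28, -12, -1, 33, 21, 27, -2, 23]

insert -54:
  append -54 at index 9 → [-46, -33, -28, -12, -1, 33, 21, 27, -2, -54]
  -54 < parent -1 at index 4, swap → [-46, -33, -28, -12, -54, 33, 21, 27, -2, -1]
  -54 < parent -33 at index 1, swap → [-46, -54, -28, -12, -33, 33, 21, 27, -2, -1]
  -54 < parent -46 at index 0, swap → [-54, -46, -28, -12, -33, 33, 21, 27, -2, -1]
extract-min → returns -54:
  remove root -54; move last element -1 to root → [-1, -46, -28, -12, -33, 33, 21, 27, -2]
  -1 vs smaller child -46 at index 1, swap → [-46, -1, -28, -12, -33, 33, 21, 27, -2]
  -1 vs smaller child -33 at index 4, swap → [-46, -33, -28, -12, -1, 33, 21, 27, -2]
extract-min → returns -46:
  remove root -46; move last element -2 to root → [-2, -33, -28, -12, -1, 33, 21, 27]
  -2 vs smaller child -33 at index 1, swap → [-33, -2, -28, -12, -1, 33, 21, 27]
  -2 vs smaller child -12 at index 3, swap → [-33, -12, -28, -2, -1, 33, 21, 27]
insert -34:
  append -34 at index 8 → [-33, -12, -28, -2, -1, 33, 21, 27, -34]
  -34 < parent -2 at index 3, swap → [-33, -12, -28, -34, -1, 33, 21, 27, -2]
  -34 < parent -12 at index 1, swap → [-33, -34, -28, -12, -1, 33, 21, 27, -2]
  -34 < parent -33 at index 0, swap → [-34, -33, -28, -12, -1, 33, 21, 27, -2]
insert 23:
  append 23 at index 9 → [-34, -33, -28, -12, -1, 33, 21, 27, -2, 23] (no swap needed)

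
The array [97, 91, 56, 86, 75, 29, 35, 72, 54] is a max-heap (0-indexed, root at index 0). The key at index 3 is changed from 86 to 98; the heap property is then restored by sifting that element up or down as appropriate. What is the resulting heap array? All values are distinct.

[98, 97, 56, 91, 75, 29, 35, 72, 54]

set index 3 from 86 to 98 → [97, 91, 56, 98, 75, 29, 35, 72, 54]
98 > parent 91 at index 1, swap → [97, 98, 56, 91, 75, 29, 35, 72, 54]
98 > parent 97 at index 0, swap → [98, 97, 56, 91, 75, 29, 35, 72, 54]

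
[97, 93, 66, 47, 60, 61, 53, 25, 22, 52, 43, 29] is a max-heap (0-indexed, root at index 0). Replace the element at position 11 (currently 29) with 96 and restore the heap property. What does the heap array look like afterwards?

set index 11 from 29 to 96 → [97, 93, 66, 47, 60, 61, 53, 25, 22, 52, 43, 96]
96 > parent 61 at index 5, swap → [97, 93, 66, 47, 60, 96, 53, 25, 22, 52, 43, 61]
96 > parent 66 at index 2, swap → [97, 93, 96, 47, 60, 66, 53, 25, 22, 52, 43, 61]

[97, 93, 96, 47, 60, 66, 53, 25, 22, 52, 43, 61]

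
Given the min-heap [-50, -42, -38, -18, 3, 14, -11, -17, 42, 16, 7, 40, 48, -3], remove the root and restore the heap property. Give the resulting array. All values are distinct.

[-42, -18, -38, -17, 3, 14, -11, -3, 42, 16, 7, 40, 48]

remove root -50; move last element -3 to root → [-3, -42, -38, -18, 3, 14, -11, -17, 42, 16, 7, 40, 48]
-3 vs smaller child -42 at index 1, swap → [-42, -3, -38, -18, 3, 14, -11, -17, 42, 16, 7, 40, 48]
-3 vs smaller child -18 at index 3, swap → [-42, -18, -38, -3, 3, 14, -11, -17, 42, 16, 7, 40, 48]
-3 vs smaller child -17 at index 7, swap → [-42, -18, -38, -17, 3, 14, -11, -3, 42, 16, 7, 40, 48]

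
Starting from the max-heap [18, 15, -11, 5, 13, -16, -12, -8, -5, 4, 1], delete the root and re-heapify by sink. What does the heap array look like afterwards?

remove root 18; move last element 1 to root → [1, 15, -11, 5, 13, -16, -12, -8, -5, 4]
1 vs larger child 15 at index 1, swap → [15, 1, -11, 5, 13, -16, -12, -8, -5, 4]
1 vs larger child 13 at index 4, swap → [15, 13, -11, 5, 1, -16, -12, -8, -5, 4]
1 vs only child 4 at index 9, swap → [15, 13, -11, 5, 4, -16, -12, -8, -5, 1]

[15, 13, -11, 5, 4, -16, -12, -8, -5, 1]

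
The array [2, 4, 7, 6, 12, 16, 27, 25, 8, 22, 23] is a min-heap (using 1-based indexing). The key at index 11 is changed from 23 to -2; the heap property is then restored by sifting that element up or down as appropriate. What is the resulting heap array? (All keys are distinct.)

[-2, 2, 7, 6, 4, 16, 27, 25, 8, 22, 12]

set index 11 from 23 to -2 → [2, 4, 7, 6, 12, 16, 27, 25, 8, 22, -2]
-2 < parent 12 at index 5, swap → [2, 4, 7, 6, -2, 16, 27, 25, 8, 22, 12]
-2 < parent 4 at index 2, swap → [2, -2, 7, 6, 4, 16, 27, 25, 8, 22, 12]
-2 < parent 2 at index 1, swap → [-2, 2, 7, 6, 4, 16, 27, 25, 8, 22, 12]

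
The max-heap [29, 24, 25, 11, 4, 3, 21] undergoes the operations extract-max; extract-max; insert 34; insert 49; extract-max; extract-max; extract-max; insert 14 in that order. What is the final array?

[21, 14, 4, 3, 11]

extract-max → returns 29:
  remove root 29; move last element 21 to root → [21, 24, 25, 11, 4, 3]
  21 vs larger child 25 at index 2, swap → [25, 24, 21, 11, 4, 3]
extract-max → returns 25:
  remove root 25; move last element 3 to root → [3, 24, 21, 11, 4]
  3 vs larger child 24 at index 1, swap → [24, 3, 21, 11, 4]
  3 vs larger child 11 at index 3, swap → [24, 11, 21, 3, 4]
insert 34:
  append 34 at index 5 → [24, 11, 21, 3, 4, 34]
  34 > parent 21 at index 2, swap → [24, 11, 34, 3, 4, 21]
  34 > parent 24 at index 0, swap → [34, 11, 24, 3, 4, 21]
insert 49:
  append 49 at index 6 → [34, 11, 24, 3, 4, 21, 49]
  49 > parent 24 at index 2, swap → [34, 11, 49, 3, 4, 21, 24]
  49 > parent 34 at index 0, swap → [49, 11, 34, 3, 4, 21, 24]
extract-max → returns 49:
  remove root 49; move last element 24 to root → [24, 11, 34, 3, 4, 21]
  24 vs larger child 34 at index 2, swap → [34, 11, 24, 3, 4, 21]
extract-max → returns 34:
  remove root 34; move last element 21 to root → [21, 11, 24, 3, 4]
  21 vs larger child 24 at index 2, swap → [24, 11, 21, 3, 4]
extract-max → returns 24:
  remove root 24; move last element 4 to root → [4, 11, 21, 3]
  4 vs larger child 21 at index 2, swap → [21, 11, 4, 3]
insert 14:
  append 14 at index 4 → [21, 11, 4, 3, 14]
  14 > parent 11 at index 1, swap → [21, 14, 4, 3, 11]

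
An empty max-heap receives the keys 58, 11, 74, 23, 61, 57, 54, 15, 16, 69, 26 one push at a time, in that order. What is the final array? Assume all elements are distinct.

Insert 58:
  append 58 at index 0 → [58] (no swap needed)
Insert 11:
  append 11 at index 1 → [58, 11] (no swap needed)
Insert 74:
  append 74 at index 2 → [58, 11, 74]
  74 > parent 58 at index 0, swap → [74, 11, 58]
Insert 23:
  append 23 at index 3 → [74, 11, 58, 23]
  23 > parent 11 at index 1, swap → [74, 23, 58, 11]
Insert 61:
  append 61 at index 4 → [74, 23, 58, 11, 61]
  61 > parent 23 at index 1, swap → [74, 61, 58, 11, 23]
Insert 57:
  append 57 at index 5 → [74, 61, 58, 11, 23, 57] (no swap needed)
Insert 54:
  append 54 at index 6 → [74, 61, 58, 11, 23, 57, 54] (no swap needed)
Insert 15:
  append 15 at index 7 → [74, 61, 58, 11, 23, 57, 54, 15]
  15 > parent 11 at index 3, swap → [74, 61, 58, 15, 23, 57, 54, 11]
Insert 16:
  append 16 at index 8 → [74, 61, 58, 15, 23, 57, 54, 11, 16]
  16 > parent 15 at index 3, swap → [74, 61, 58, 16, 23, 57, 54, 11, 15]
Insert 69:
  append 69 at index 9 → [74, 61, 58, 16, 23, 57, 54, 11, 15, 69]
  69 > parent 23 at index 4, swap → [74, 61, 58, 16, 69, 57, 54, 11, 15, 23]
  69 > parent 61 at index 1, swap → [74, 69, 58, 16, 61, 57, 54, 11, 15, 23]
Insert 26:
  append 26 at index 10 → [74, 69, 58, 16, 61, 57, 54, 11, 15, 23, 26] (no swap needed)

[74, 69, 58, 16, 61, 57, 54, 11, 15, 23, 26]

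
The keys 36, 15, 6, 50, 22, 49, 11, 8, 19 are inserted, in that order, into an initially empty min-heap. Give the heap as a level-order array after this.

[6, 8, 11, 19, 36, 49, 15, 50, 22]

Insert 36:
  append 36 at index 0 → [36] (no swap needed)
Insert 15:
  append 15 at index 1 → [36, 15]
  15 < parent 36 at index 0, swap → [15, 36]
Insert 6:
  append 6 at index 2 → [15, 36, 6]
  6 < parent 15 at index 0, swap → [6, 36, 15]
Insert 50:
  append 50 at index 3 → [6, 36, 15, 50] (no swap needed)
Insert 22:
  append 22 at index 4 → [6, 36, 15, 50, 22]
  22 < parent 36 at index 1, swap → [6, 22, 15, 50, 36]
Insert 49:
  append 49 at index 5 → [6, 22, 15, 50, 36, 49] (no swap needed)
Insert 11:
  append 11 at index 6 → [6, 22, 15, 50, 36, 49, 11]
  11 < parent 15 at index 2, swap → [6, 22, 11, 50, 36, 49, 15]
Insert 8:
  append 8 at index 7 → [6, 22, 11, 50, 36, 49, 15, 8]
  8 < parent 50 at index 3, swap → [6, 22, 11, 8, 36, 49, 15, 50]
  8 < parent 22 at index 1, swap → [6, 8, 11, 22, 36, 49, 15, 50]
Insert 19:
  append 19 at index 8 → [6, 8, 11, 22, 36, 49, 15, 50, 19]
  19 < parent 22 at index 3, swap → [6, 8, 11, 19, 36, 49, 15, 50, 22]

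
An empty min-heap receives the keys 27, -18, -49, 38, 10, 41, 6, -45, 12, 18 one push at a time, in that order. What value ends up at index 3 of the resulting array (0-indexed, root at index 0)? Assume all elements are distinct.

Insert 27:
  append 27 at index 0 → [27] (no swap needed)
Insert -18:
  append -18 at index 1 → [27, -18]
  -18 < parent 27 at index 0, swap → [-18, 27]
Insert -49:
  append -49 at index 2 → [-18, 27, -49]
  -49 < parent -18 at index 0, swap → [-49, 27, -18]
Insert 38:
  append 38 at index 3 → [-49, 27, -18, 38] (no swap needed)
Insert 10:
  append 10 at index 4 → [-49, 27, -18, 38, 10]
  10 < parent 27 at index 1, swap → [-49, 10, -18, 38, 27]
Insert 41:
  append 41 at index 5 → [-49, 10, -18, 38, 27, 41] (no swap needed)
Insert 6:
  append 6 at index 6 → [-49, 10, -18, 38, 27, 41, 6] (no swap needed)
Insert -45:
  append -45 at index 7 → [-49, 10, -18, 38, 27, 41, 6, -45]
  -45 < parent 38 at index 3, swap → [-49, 10, -18, -45, 27, 41, 6, 38]
  -45 < parent 10 at index 1, swap → [-49, -45, -18, 10, 27, 41, 6, 38]
Insert 12:
  append 12 at index 8 → [-49, -45, -18, 10, 27, 41, 6, 38, 12] (no swap needed)
Insert 18:
  append 18 at index 9 → [-49, -45, -18, 10, 27, 41, 6, 38, 12, 18]
  18 < parent 27 at index 4, swap → [-49, -45, -18, 10, 18, 41, 6, 38, 12, 27]
resulting array: [-49, -45, -18, 10, 18, 41, 6, 38, 12, 27]

10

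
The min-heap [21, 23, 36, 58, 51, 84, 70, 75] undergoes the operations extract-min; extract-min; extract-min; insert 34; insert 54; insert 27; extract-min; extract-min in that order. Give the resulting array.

extract-min → returns 21:
  remove root 21; move last element 75 to root → [75, 23, 36, 58, 51, 84, 70]
  75 vs smaller child 23 at index 1, swap → [23, 75, 36, 58, 51, 84, 70]
  75 vs smaller child 51 at index 4, swap → [23, 51, 36, 58, 75, 84, 70]
extract-min → returns 23:
  remove root 23; move last element 70 to root → [70, 51, 36, 58, 75, 84]
  70 vs smaller child 36 at index 2, swap → [36, 51, 70, 58, 75, 84]
extract-min → returns 36:
  remove root 36; move last element 84 to root → [84, 51, 70, 58, 75]
  84 vs smaller child 51 at index 1, swap → [51, 84, 70, 58, 75]
  84 vs smaller child 58 at index 3, swap → [51, 58, 70, 84, 75]
insert 34:
  append 34 at index 5 → [51, 58, 70, 84, 75, 34]
  34 < parent 70 at index 2, swap → [51, 58, 34, 84, 75, 70]
  34 < parent 51 at index 0, swap → [34, 58, 51, 84, 75, 70]
insert 54:
  append 54 at index 6 → [34, 58, 51, 84, 75, 70, 54] (no swap needed)
insert 27:
  append 27 at index 7 → [34, 58, 51, 84, 75, 70, 54, 27]
  27 < parent 84 at index 3, swap → [34, 58, 51, 27, 75, 70, 54, 84]
  27 < parent 58 at index 1, swap → [34, 27, 51, 58, 75, 70, 54, 84]
  27 < parent 34 at index 0, swap → [27, 34, 51, 58, 75, 70, 54, 84]
extract-min → returns 27:
  remove root 27; move last element 84 to root → [84, 34, 51, 58, 75, 70, 54]
  84 vs smaller child 34 at index 1, swap → [34, 84, 51, 58, 75, 70, 54]
  84 vs smaller child 58 at index 3, swap → [34, 58, 51, 84, 75, 70, 54]
extract-min → returns 34:
  remove root 34; move last element 54 to root → [54, 58, 51, 84, 75, 70]
  54 vs smaller child 51 at index 2, swap → [51, 58, 54, 84, 75, 70]

[51, 58, 54, 84, 75, 70]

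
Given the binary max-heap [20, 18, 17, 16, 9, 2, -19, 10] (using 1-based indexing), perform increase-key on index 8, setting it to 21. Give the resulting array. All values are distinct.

[21, 20, 17, 18, 9, 2, -19, 16]

set index 8 from 10 to 21 → [20, 18, 17, 16, 9, 2, -19, 21]
21 > parent 16 at index 4, swap → [20, 18, 17, 21, 9, 2, -19, 16]
21 > parent 18 at index 2, swap → [20, 21, 17, 18, 9, 2, -19, 16]
21 > parent 20 at index 1, swap → [21, 20, 17, 18, 9, 2, -19, 16]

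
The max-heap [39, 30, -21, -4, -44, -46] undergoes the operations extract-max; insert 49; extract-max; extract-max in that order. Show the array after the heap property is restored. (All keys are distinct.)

[-4, -44, -21, -46]

extract-max → returns 39:
  remove root 39; move last element -46 to root → [-46, 30, -21, -4, -44]
  -46 vs larger child 30 at index 1, swap → [30, -46, -21, -4, -44]
  -46 vs larger child -4 at index 3, swap → [30, -4, -21, -46, -44]
insert 49:
  append 49 at index 5 → [30, -4, -21, -46, -44, 49]
  49 > parent -21 at index 2, swap → [30, -4, 49, -46, -44, -21]
  49 > parent 30 at index 0, swap → [49, -4, 30, -46, -44, -21]
extract-max → returns 49:
  remove root 49; move last element -21 to root → [-21, -4, 30, -46, -44]
  -21 vs larger child 30 at index 2, swap → [30, -4, -21, -46, -44]
extract-max → returns 30:
  remove root 30; move last element -44 to root → [-44, -4, -21, -46]
  -44 vs larger child -4 at index 1, swap → [-4, -44, -21, -46]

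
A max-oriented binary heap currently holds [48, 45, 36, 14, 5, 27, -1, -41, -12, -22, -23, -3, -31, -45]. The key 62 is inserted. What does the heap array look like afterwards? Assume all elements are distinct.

[62, 45, 48, 14, 5, 27, 36, -41, -12, -22, -23, -3, -31, -45, -1]

append 62 at index 14 → [48, 45, 36, 14, 5, 27, -1, -41, -12, -22, -23, -3, -31, -45, 62]
62 > parent -1 at index 6, swap → [48, 45, 36, 14, 5, 27, 62, -41, -12, -22, -23, -3, -31, -45, -1]
62 > parent 36 at index 2, swap → [48, 45, 62, 14, 5, 27, 36, -41, -12, -22, -23, -3, -31, -45, -1]
62 > parent 48 at index 0, swap → [62, 45, 48, 14, 5, 27, 36, -41, -12, -22, -23, -3, -31, -45, -1]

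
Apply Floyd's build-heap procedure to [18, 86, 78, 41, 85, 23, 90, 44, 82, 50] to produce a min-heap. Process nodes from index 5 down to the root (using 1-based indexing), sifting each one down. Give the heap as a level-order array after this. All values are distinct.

sift down from index 5:
  85 vs only child 50 at index 10, swap → [18, 86, 78, 41, 50, 23, 90, 44, 82, 85]
sift down from index 4: already satisfies heap property
sift down from index 3:
  78 vs smaller child 23 at index 6, swap → [18, 86, 23, 41, 50, 78, 90, 44, 82, 85]
sift down from index 2:
  86 vs smaller child 41 at index 4, swap → [18, 41, 23, 86, 50, 78, 90, 44, 82, 85]
  86 vs smaller child 44 at index 8, swap → [18, 41, 23, 44, 50, 78, 90, 86, 82, 85]
sift down from index 1: already satisfies heap property

[18, 41, 23, 44, 50, 78, 90, 86, 82, 85]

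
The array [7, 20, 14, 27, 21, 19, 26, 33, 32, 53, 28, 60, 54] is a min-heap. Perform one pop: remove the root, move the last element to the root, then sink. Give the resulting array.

remove root 7; move last element 54 to root → [54, 20, 14, 27, 21, 19, 26, 33, 32, 53, 28, 60]
54 vs smaller child 14 at index 2, swap → [14, 20, 54, 27, 21, 19, 26, 33, 32, 53, 28, 60]
54 vs smaller child 19 at index 5, swap → [14, 20, 19, 27, 21, 54, 26, 33, 32, 53, 28, 60]

[14, 20, 19, 27, 21, 54, 26, 33, 32, 53, 28, 60]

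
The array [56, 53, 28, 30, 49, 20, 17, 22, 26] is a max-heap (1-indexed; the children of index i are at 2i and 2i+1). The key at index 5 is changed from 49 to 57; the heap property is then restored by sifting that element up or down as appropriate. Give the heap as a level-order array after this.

set index 5 from 49 to 57 → [56, 53, 28, 30, 57, 20, 17, 22, 26]
57 > parent 53 at index 2, swap → [56, 57, 28, 30, 53, 20, 17, 22, 26]
57 > parent 56 at index 1, swap → [57, 56, 28, 30, 53, 20, 17, 22, 26]

[57, 56, 28, 30, 53, 20, 17, 22, 26]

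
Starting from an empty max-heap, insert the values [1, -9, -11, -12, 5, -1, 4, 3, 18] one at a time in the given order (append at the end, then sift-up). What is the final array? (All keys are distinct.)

[18, 5, 4, 3, -9, -11, -1, -12, 1]

Insert 1:
  append 1 at index 0 → [1] (no swap needed)
Insert -9:
  append -9 at index 1 → [1, -9] (no swap needed)
Insert -11:
  append -11 at index 2 → [1, -9, -11] (no swap needed)
Insert -12:
  append -12 at index 3 → [1, -9, -11, -12] (no swap needed)
Insert 5:
  append 5 at index 4 → [1, -9, -11, -12, 5]
  5 > parent -9 at index 1, swap → [1, 5, -11, -12, -9]
  5 > parent 1 at index 0, swap → [5, 1, -11, -12, -9]
Insert -1:
  append -1 at index 5 → [5, 1, -11, -12, -9, -1]
  -1 > parent -11 at index 2, swap → [5, 1, -1, -12, -9, -11]
Insert 4:
  append 4 at index 6 → [5, 1, -1, -12, -9, -11, 4]
  4 > parent -1 at index 2, swap → [5, 1, 4, -12, -9, -11, -1]
Insert 3:
  append 3 at index 7 → [5, 1, 4, -12, -9, -11, -1, 3]
  3 > parent -12 at index 3, swap → [5, 1, 4, 3, -9, -11, -1, -12]
  3 > parent 1 at index 1, swap → [5, 3, 4, 1, -9, -11, -1, -12]
Insert 18:
  append 18 at index 8 → [5, 3, 4, 1, -9, -11, -1, -12, 18]
  18 > parent 1 at index 3, swap → [5, 3, 4, 18, -9, -11, -1, -12, 1]
  18 > parent 3 at index 1, swap → [5, 18, 4, 3, -9, -11, -1, -12, 1]
  18 > parent 5 at index 0, swap → [18, 5, 4, 3, -9, -11, -1, -12, 1]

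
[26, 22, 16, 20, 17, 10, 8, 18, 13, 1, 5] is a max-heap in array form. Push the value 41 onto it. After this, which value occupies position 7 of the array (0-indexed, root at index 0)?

append 41 at index 11 → [26, 22, 16, 20, 17, 10, 8, 18, 13, 1, 5, 41]
41 > parent 10 at index 5, swap → [26, 22, 16, 20, 17, 41, 8, 18, 13, 1, 5, 10]
41 > parent 16 at index 2, swap → [26, 22, 41, 20, 17, 16, 8, 18, 13, 1, 5, 10]
41 > parent 26 at index 0, swap → [41, 22, 26, 20, 17, 16, 8, 18, 13, 1, 5, 10]
resulting array: [41, 22, 26, 20, 17, 16, 8, 18, 13, 1, 5, 10]

18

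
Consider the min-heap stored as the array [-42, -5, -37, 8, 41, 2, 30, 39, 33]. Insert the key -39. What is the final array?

[-42, -39, -37, 8, -5, 2, 30, 39, 33, 41]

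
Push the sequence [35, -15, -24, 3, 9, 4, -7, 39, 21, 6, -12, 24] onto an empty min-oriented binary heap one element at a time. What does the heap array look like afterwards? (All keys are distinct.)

[-24, -12, -15, 21, 3, 4, -7, 39, 35, 9, 6, 24]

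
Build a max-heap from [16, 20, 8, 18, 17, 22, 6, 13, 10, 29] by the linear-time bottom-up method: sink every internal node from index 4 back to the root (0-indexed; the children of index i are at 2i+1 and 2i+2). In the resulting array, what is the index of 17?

4

sift down from index 4:
  17 vs only child 29 at index 9, swap → [16, 20, 8, 18, 29, 22, 6, 13, 10, 17]
sift down from index 3: already satisfies heap property
sift down from index 2:
  8 vs larger child 22 at index 5, swap → [16, 20, 22, 18, 29, 8, 6, 13, 10, 17]
sift down from index 1:
  20 vs larger child 29 at index 4, swap → [16, 29, 22, 18, 20, 8, 6, 13, 10, 17]
sift down from index 0:
  16 vs larger child 29 at index 1, swap → [29, 16, 22, 18, 20, 8, 6, 13, 10, 17]
  16 vs larger child 20 at index 4, swap → [29, 20, 22, 18, 16, 8, 6, 13, 10, 17]
  16 vs only child 17 at index 9, swap → [29, 20, 22, 18, 17, 8, 6, 13, 10, 16]
resulting array: [29, 20, 22, 18, 17, 8, 6, 13, 10, 16]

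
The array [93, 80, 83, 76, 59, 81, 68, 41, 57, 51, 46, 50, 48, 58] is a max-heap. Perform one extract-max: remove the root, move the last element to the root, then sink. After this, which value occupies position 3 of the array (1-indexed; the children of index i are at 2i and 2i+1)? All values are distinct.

remove root 93; move last element 58 to root → [58, 80, 83, 76, 59, 81, 68, 41, 57, 51, 46, 50, 48]
58 vs larger child 83 at index 3, swap → [83, 80, 58, 76, 59, 81, 68, 41, 57, 51, 46, 50, 48]
58 vs larger child 81 at index 6, swap → [83, 80, 81, 76, 59, 58, 68, 41, 57, 51, 46, 50, 48]
resulting array: [83, 80, 81, 76, 59, 58, 68, 41, 57, 51, 46, 50, 48]

81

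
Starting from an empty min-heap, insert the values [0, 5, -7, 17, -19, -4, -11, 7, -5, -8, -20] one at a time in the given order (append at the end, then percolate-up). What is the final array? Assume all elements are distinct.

Insert 0:
  append 0 at index 0 → [0] (no swap needed)
Insert 5:
  append 5 at index 1 → [0, 5] (no swap needed)
Insert -7:
  append -7 at index 2 → [0, 5, -7]
  -7 < parent 0 at index 0, swap → [-7, 5, 0]
Insert 17:
  append 17 at index 3 → [-7, 5, 0, 17] (no swap needed)
Insert -19:
  append -19 at index 4 → [-7, 5, 0, 17, -19]
  -19 < parent 5 at index 1, swap → [-7, -19, 0, 17, 5]
  -19 < parent -7 at index 0, swap → [-19, -7, 0, 17, 5]
Insert -4:
  append -4 at index 5 → [-19, -7, 0, 17, 5, -4]
  -4 < parent 0 at index 2, swap → [-19, -7, -4, 17, 5, 0]
Insert -11:
  append -11 at index 6 → [-19, -7, -4, 17, 5, 0, -11]
  -11 < parent -4 at index 2, swap → [-19, -7, -11, 17, 5, 0, -4]
Insert 7:
  append 7 at index 7 → [-19, -7, -11, 17, 5, 0, -4, 7]
  7 < parent 17 at index 3, swap → [-19, -7, -11, 7, 5, 0, -4, 17]
Insert -5:
  append -5 at index 8 → [-19, -7, -11, 7, 5, 0, -4, 17, -5]
  -5 < parent 7 at index 3, swap → [-19, -7, -11, -5, 5, 0, -4, 17, 7]
Insert -8:
  append -8 at index 9 → [-19, -7, -11, -5, 5, 0, -4, 17, 7, -8]
  -8 < parent 5 at index 4, swap → [-19, -7, -11, -5, -8, 0, -4, 17, 7, 5]
  -8 < parent -7 at index 1, swap → [-19, -8, -11, -5, -7, 0, -4, 17, 7, 5]
Insert -20:
  append -20 at index 10 → [-19, -8, -11, -5, -7, 0, -4, 17, 7, 5, -20]
  -20 < parent -7 at index 4, swap → [-19, -8, -11, -5, -20, 0, -4, 17, 7, 5, -7]
  -20 < parent -8 at index 1, swap → [-19, -20, -11, -5, -8, 0, -4, 17, 7, 5, -7]
  -20 < parent -19 at index 0, swap → [-20, -19, -11, -5, -8, 0, -4, 17, 7, 5, -7]

[-20, -19, -11, -5, -8, 0, -4, 17, 7, 5, -7]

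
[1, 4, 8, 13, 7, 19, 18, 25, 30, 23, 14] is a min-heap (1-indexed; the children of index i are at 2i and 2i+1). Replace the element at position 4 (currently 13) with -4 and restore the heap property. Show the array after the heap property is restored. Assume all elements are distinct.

set index 4 from 13 to -4 → [1, 4, 8, -4, 7, 19, 18, 25, 30, 23, 14]
-4 < parent 4 at index 2, swap → [1, -4, 8, 4, 7, 19, 18, 25, 30, 23, 14]
-4 < parent 1 at index 1, swap → [-4, 1, 8, 4, 7, 19, 18, 25, 30, 23, 14]

[-4, 1, 8, 4, 7, 19, 18, 25, 30, 23, 14]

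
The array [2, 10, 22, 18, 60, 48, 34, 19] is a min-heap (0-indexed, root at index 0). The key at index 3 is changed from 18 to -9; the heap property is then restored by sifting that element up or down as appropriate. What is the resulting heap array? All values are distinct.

[-9, 2, 22, 10, 60, 48, 34, 19]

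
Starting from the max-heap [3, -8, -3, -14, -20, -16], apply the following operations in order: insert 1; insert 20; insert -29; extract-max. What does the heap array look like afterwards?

[3, -8, 1, -14, -20, -16, -3, -29]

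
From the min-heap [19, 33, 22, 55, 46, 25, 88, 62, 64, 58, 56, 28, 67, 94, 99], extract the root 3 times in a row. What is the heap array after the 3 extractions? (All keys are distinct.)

extract-min #1 returns 19:
  remove root 19; move last element 99 to root → [99, 33, 22, 55, 46, 25, 88, 62, 64, 58, 56, 28, 67, 94]
  99 vs smaller child 22 at index 2, swap → [22, 33, 99, 55, 46, 25, 88, 62, 64, 58, 56, 28, 67, 94]
  99 vs smaller child 25 at index 5, swap → [22, 33, 25, 55, 46, 99, 88, 62, 64, 58, 56, 28, 67, 94]
  99 vs smaller child 28 at index 11, swap → [22, 33, 25, 55, 46, 28, 88, 62, 64, 58, 56, 99, 67, 94]
extract-min #2 returns 22:
  remove root 22; move last element 94 to root → [94, 33, 25, 55, 46, 28, 88, 62, 64, 58, 56, 99, 67]
  94 vs smaller child 25 at index 2, swap → [25, 33, 94, 55, 46, 28, 88, 62, 64, 58, 56, 99, 67]
  94 vs smaller child 28 at index 5, swap → [25, 33, 28, 55, 46, 94, 88, 62, 64, 58, 56, 99, 67]
  94 vs smaller child 67 at index 12, swap → [25, 33, 28, 55, 46, 67, 88, 62, 64, 58, 56, 99, 94]
extract-min #3 returns 25:
  remove root 25; move last element 94 to root → [94, 33, 28, 55, 46, 67, 88, 62, 64, 58, 56, 99]
  94 vs smaller child 28 at index 2, swap → [28, 33, 94, 55, 46, 67, 88, 62, 64, 58, 56, 99]
  94 vs smaller child 67 at index 5, swap → [28, 33, 67, 55, 46, 94, 88, 62, 64, 58, 56, 99]

[28, 33, 67, 55, 46, 94, 88, 62, 64, 58, 56, 99]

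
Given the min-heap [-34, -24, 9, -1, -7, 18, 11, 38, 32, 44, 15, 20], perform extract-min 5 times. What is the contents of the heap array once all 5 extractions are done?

[11, 15, 18, 20, 44, 38, 32]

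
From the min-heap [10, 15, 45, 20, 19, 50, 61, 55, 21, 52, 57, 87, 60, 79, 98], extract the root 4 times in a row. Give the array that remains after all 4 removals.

extract-min #1 returns 10:
  remove root 10; move last element 98 to root → [98, 15, 45, 20, 19, 50, 61, 55, 21, 52, 57, 87, 60, 79]
  98 vs smaller child 15 at index 1, swap → [15, 98, 45, 20, 19, 50, 61, 55, 21, 52, 57, 87, 60, 79]
  98 vs smaller child 19 at index 4, swap → [15, 19, 45, 20, 98, 50, 61, 55, 21, 52, 57, 87, 60, 79]
  98 vs smaller child 52 at index 9, swap → [15, 19, 45, 20, 52, 50, 61, 55, 21, 98, 57, 87, 60, 79]
extract-min #2 returns 15:
  remove root 15; move last element 79 to root → [79, 19, 45, 20, 52, 50, 61, 55, 21, 98, 57, 87, 60]
  79 vs smaller child 19 at index 1, swap → [19, 79, 45, 20, 52, 50, 61, 55, 21, 98, 57, 87, 60]
  79 vs smaller child 20 at index 3, swap → [19, 20, 45, 79, 52, 50, 61, 55, 21, 98, 57, 87, 60]
  79 vs smaller child 21 at index 8, swap → [19, 20, 45, 21, 52, 50, 61, 55, 79, 98, 57, 87, 60]
extract-min #3 returns 19:
  remove root 19; move last element 60 to root → [60, 20, 45, 21, 52, 50, 61, 55, 79, 98, 57, 87]
  60 vs smaller child 20 at index 1, swap → [20, 60, 45, 21, 52, 50, 61, 55, 79, 98, 57, 87]
  60 vs smaller child 21 at index 3, swap → [20, 21, 45, 60, 52, 50, 61, 55, 79, 98, 57, 87]
  60 vs smaller child 55 at index 7, swap → [20, 21, 45, 55, 52, 50, 61, 60, 79, 98, 57, 87]
extract-min #4 returns 20:
  remove root 20; move last element 87 to root → [87, 21, 45, 55, 52, 50, 61, 60, 79, 98, 57]
  87 vs smaller child 21 at index 1, swap → [21, 87, 45, 55, 52, 50, 61, 60, 79, 98, 57]
  87 vs smaller child 52 at index 4, swap → [21, 52, 45, 55, 87, 50, 61, 60, 79, 98, 57]
  87 vs smaller child 57 at index 10, swap → [21, 52, 45, 55, 57, 50, 61, 60, 79, 98, 87]

[21, 52, 45, 55, 57, 50, 61, 60, 79, 98, 87]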